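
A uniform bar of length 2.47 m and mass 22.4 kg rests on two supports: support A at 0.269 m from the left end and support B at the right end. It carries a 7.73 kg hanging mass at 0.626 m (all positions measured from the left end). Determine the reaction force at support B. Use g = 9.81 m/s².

R_B ≈ 109 N

Taking torques about support A:
Beam weight: 22.4 × 9.81 = 219.7 N down at 1.235 m → arm 0.966 m, τ = 219.7 × 0.966 = 212.2 N·m clockwise.
Hanging mass: 7.73 × 9.81 = 75.83 N down at 0.626 m → arm 0.357 m, τ = 75.83 × 0.357 = 27.07 N·m clockwise.
Net load moment about support A = 239.3 N·m clockwise.
Reaction R at support B is upward at 2.47 m, arm 2.201 m → moment R × 2.201 counterclockwise.
Setting net torque to zero: R × 2.201 = 239.3 → R = 109 N.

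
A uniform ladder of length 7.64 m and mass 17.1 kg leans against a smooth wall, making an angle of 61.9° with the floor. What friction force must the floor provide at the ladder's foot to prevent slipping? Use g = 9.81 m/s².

About the foot of the ladder:
Ladder weight 17.1×9.81 = 167.8 N acts at 3.82 m along the ladder; its horizontal arm is 3.82·cos61.9° = 1.799 m → τ = 301.9 N·m clockwise.
Wall normal N acts horizontally at the top; its moment arm is the height L sinθ = 7.64·sin61.9° = 6.739 m, counterclockwise.
Στ = 0 ⇒ N × 6.739 = 301.9 ⇒ N = 44.8 N.
ΣFx = 0: friction at the foot balances the wall's push, so f = N_wall = 44.8 N.

f ≈ 44.8 N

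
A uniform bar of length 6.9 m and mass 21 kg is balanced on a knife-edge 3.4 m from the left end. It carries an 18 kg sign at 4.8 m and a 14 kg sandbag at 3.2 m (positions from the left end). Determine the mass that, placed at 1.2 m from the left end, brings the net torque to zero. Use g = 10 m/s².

Taking torques about the knife-edge (at 3.4 m from the left end):
Beam weight: 21 × 10 = 210 N down at 3.45 m → arm 0.05 m, τ = 210 × 0.05 = 10.5 N·m clockwise.
Sign: 18 × 10 = 180 N down at 4.8 m → arm 1.4 m, τ = 180 × 1.4 = 252 N·m clockwise.
Sandbag: 14 × 10 = 140 N down at 3.2 m → arm 0.2 m, τ = 140 × 0.2 = 28 N·m counterclockwise.
Net moment of known loads = 234.5 N·m clockwise.
An unknown mass m at 1.2 m has arm 2.2 m; its moment is m·g·2.2 counterclockwise.
Στ = 0 ⇒ m × 10 × 2.2 = 234.5 ⇒ m = 234.5 / (10 × 2.2) = 10.7 kg.

m ≈ 10.7 kg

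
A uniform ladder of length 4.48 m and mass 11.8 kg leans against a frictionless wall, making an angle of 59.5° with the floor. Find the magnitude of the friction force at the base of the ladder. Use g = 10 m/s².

Sum moments about the foot of the ladder (the floor normal and friction both act there and drop out).
Ladder weight 11.8×10 = 118 N acts at 2.24 m along the ladder; its horizontal arm is 2.24·cos59.5° = 1.137 m → τ = 134.2 N·m clockwise.
Wall normal N acts horizontally at the top; its moment arm is the height L sinθ = 4.48·sin59.5° = 3.86 m, counterclockwise.
Setting net torque to zero: N × 3.86 = 134.2 → N = 34.8 N.
ΣFx = 0: friction at the foot balances the wall's push, so f = N_wall = 34.8 N.

f ≈ 34.8 N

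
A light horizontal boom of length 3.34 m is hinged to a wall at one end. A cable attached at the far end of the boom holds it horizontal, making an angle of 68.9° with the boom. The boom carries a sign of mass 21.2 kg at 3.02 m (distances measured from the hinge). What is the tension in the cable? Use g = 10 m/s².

T ≈ 205 N

Taking torques about the hinge:
Sign: 21.2 × 10 = 212 N down at 3.02 m → arm 3.02 m, τ = 212 × 3.02 = 640.2 N·m clockwise.
Total clockwise load moment = 640.2 N·m.
The cable tension T acts at 3.34 m; only its component perpendicular to the boom, T sinθ, produces torque. sin 68.9° = 0.933.
Balancing moments: T × 3.34 × 0.933 = 640.2, giving T = 640.2 / 3.116 = 205 N.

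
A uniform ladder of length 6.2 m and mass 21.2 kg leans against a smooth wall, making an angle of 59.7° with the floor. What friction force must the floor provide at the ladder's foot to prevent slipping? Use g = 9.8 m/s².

f ≈ 60.7 N

Taking torques about the foot of the ladder:
Ladder weight 21.2×9.8 = 207.8 N acts at 3.1 m along the ladder; its horizontal arm is 3.1·cos59.7° = 1.564 m → τ = 325 N·m clockwise.
Wall normal N acts horizontally at the top; its moment arm is the height L sinθ = 6.2·sin59.7° = 5.353 m, counterclockwise.
For rotational equilibrium, N × 5.353 = 325, so N = 60.7 N.
ΣFx = 0: friction at the foot balances the wall's push, so f = N_wall = 60.7 N.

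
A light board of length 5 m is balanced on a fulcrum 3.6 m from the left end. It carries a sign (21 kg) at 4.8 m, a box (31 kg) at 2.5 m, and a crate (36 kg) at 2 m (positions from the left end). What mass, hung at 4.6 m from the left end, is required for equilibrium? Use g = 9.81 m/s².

m ≈ 66.5 kg

Taking torques about the fulcrum (at 3.6 m from the left end):
Sign: 21 × 9.81 = 206 N down at 4.8 m → arm 1.2 m, τ = 206 × 1.2 = 247.2 N·m clockwise.
Box: 31 × 9.81 = 304.1 N down at 2.5 m → arm 1.1 m, τ = 304.1 × 1.1 = 334.5 N·m counterclockwise.
Crate: 36 × 9.81 = 353.2 N down at 2 m → arm 1.6 m, τ = 353.2 × 1.6 = 565.1 N·m counterclockwise.
Net moment of known loads = 652.4 N·m counterclockwise.
An unknown mass m at 4.6 m has arm 1 m; its moment is m·g·1 clockwise.
Setting net torque to zero: m × 9.81 × 1 = 652.4 → m = 652.4 / (9.81 × 1) = 66.5 kg.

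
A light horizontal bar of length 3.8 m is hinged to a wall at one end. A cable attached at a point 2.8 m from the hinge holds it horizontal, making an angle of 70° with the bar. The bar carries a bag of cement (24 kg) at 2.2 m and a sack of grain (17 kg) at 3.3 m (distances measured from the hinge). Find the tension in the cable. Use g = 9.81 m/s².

Take moments about the hinge.
Bag of cement: 24 × 9.81 = 235.4 N down at 2.2 m → arm 2.2 m, τ = 235.4 × 2.2 = 517.9 N·m clockwise.
Sack of grain: 17 × 9.81 = 166.8 N down at 3.3 m → arm 3.3 m, τ = 166.8 × 3.3 = 550.4 N·m clockwise.
Total clockwise load moment = 1068 N·m.
The cable tension T acts at 2.8 m; only its component perpendicular to the bar, T sinθ, produces torque. sin 70° = 0.9397.
Setting net torque to zero: T × 2.8 × 0.9397 = 1068 → T = 1068 / 2.631 = 406 N.

T ≈ 406 N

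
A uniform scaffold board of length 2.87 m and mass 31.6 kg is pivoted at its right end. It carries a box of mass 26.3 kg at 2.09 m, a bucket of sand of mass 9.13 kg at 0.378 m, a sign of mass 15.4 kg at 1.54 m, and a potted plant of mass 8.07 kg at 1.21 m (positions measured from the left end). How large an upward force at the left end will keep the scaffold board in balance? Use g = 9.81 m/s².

F ≈ 419 N

Choose the right end as the axis so the unknown pivot reaction has zero arm there.
Beam weight: 31.6 × 9.81 = 310 N down at 1.435 m → arm 1.435 m, τ = 310 × 1.435 = 444.9 N·m counterclockwise.
Box: 26.3 × 9.81 = 258 N down at 2.09 m → arm 0.78 m, τ = 258 × 0.78 = 201.2 N·m counterclockwise.
Bucket of sand: 9.13 × 9.81 = 89.57 N down at 0.378 m → arm 2.492 m, τ = 89.57 × 2.492 = 223.2 N·m counterclockwise.
Sign: 15.4 × 9.81 = 151.1 N down at 1.54 m → arm 1.33 m, τ = 151.1 × 1.33 = 201 N·m counterclockwise.
Potted plant: 8.07 × 9.81 = 79.17 N down at 1.21 m → arm 1.66 m, τ = 79.17 × 1.66 = 131.4 N·m counterclockwise.
Net moment of the loads = 1202 N·m counterclockwise.
The upward force F acts at the left end, arm 2.87 m, giving F × 2.87 clockwise.
Setting net torque to zero: F × 2.87 = 1202 → F = 1202 / 2.87 = 419 N.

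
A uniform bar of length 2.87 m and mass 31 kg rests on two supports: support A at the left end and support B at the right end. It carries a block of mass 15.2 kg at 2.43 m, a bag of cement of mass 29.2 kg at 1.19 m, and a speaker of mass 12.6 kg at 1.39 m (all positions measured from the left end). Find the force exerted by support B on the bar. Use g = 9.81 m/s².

R_B ≈ 457 N

Take moments about support A.
Beam weight: 31 × 9.81 = 304.1 N down at 1.435 m → arm 1.435 m, τ = 304.1 × 1.435 = 436.4 N·m clockwise.
Block: 15.2 × 9.81 = 149.1 N down at 2.43 m → arm 2.43 m, τ = 149.1 × 2.43 = 362.3 N·m clockwise.
Bag of cement: 29.2 × 9.81 = 286.5 N down at 1.19 m → arm 1.19 m, τ = 286.5 × 1.19 = 340.9 N·m clockwise.
Speaker: 12.6 × 9.81 = 123.6 N down at 1.39 m → arm 1.39 m, τ = 123.6 × 1.39 = 171.8 N·m clockwise.
Net load moment about support A = 1311 N·m clockwise.
Reaction R at support B is upward at 2.87 m, arm 2.87 m → moment R × 2.87 counterclockwise.
Balancing moments: R × 2.87 = 1311, giving R = 457 N.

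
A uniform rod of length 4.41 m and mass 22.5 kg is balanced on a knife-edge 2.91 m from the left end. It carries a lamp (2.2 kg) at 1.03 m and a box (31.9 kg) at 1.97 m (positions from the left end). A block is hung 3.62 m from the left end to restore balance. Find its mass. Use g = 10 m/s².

Taking torques about the knife-edge (at 2.91 m from the left end):
Beam weight: 22.5 × 10 = 225 N down at 2.205 m → arm 0.705 m, τ = 225 × 0.705 = 158.6 N·m counterclockwise.
Lamp: 2.2 × 10 = 22 N down at 1.03 m → arm 1.88 m, τ = 22 × 1.88 = 41.36 N·m counterclockwise.
Box: 31.9 × 10 = 319 N down at 1.97 m → arm 0.94 m, τ = 319 × 0.94 = 299.9 N·m counterclockwise.
Net moment of known loads = 499.9 N·m counterclockwise.
An unknown mass m at 3.62 m has arm 0.71 m; its moment is m·g·0.71 clockwise.
For rotational equilibrium, m × 10 × 0.71 = 499.9, so m = 499.9 / (10 × 0.71) = 70.4 kg.

m ≈ 70.4 kg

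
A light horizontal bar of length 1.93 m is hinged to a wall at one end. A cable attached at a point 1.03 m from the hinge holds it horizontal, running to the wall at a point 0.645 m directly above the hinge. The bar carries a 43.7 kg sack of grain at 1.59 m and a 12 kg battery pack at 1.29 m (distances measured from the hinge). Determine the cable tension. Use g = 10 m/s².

Taking torques about the hinge:
Sack of grain: 43.7 × 10 = 437 N down at 1.59 m → arm 1.59 m, τ = 437 × 1.59 = 694.8 N·m clockwise.
Battery pack: 12 × 10 = 120 N down at 1.29 m → arm 1.29 m, τ = 120 × 1.29 = 154.8 N·m clockwise.
Total clockwise load moment = 849.6 N·m.
The cable tension T acts at 1.03 m; only its component perpendicular to the bar, T sinθ, produces torque. sinθ = h/√(h²+d²) = 0.645/√(0.645²+1.03²) = 0.5307.
For rotational equilibrium, T × 1.03 × 0.5307 = 849.6, so T = 849.6 / 0.5466 = 1550 N.

T ≈ 1550 N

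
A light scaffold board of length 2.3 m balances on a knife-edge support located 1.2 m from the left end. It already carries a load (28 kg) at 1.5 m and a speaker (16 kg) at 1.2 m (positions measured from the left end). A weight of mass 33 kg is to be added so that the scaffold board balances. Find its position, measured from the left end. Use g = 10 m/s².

Sum moments about the knife-edge support (at 1.2 m from the left end) (the support reaction has zero arm there).
Load: 28 × 10 = 280 N down at 1.5 m → arm 0.3 m, τ = 280 × 0.3 = 84 N·m clockwise.
Speaker: acts at the knife-edge support, moment arm 0 → no torque.
Net moment of existing loads = 84 N·m clockwise.
The weight weighs 33 × 10 = 330 N and must supply an equal counterclockwise moment, so its lever arm about the knife-edge support is 84 / 330 = 0.255 m.
That puts it at 1.2 − 0.255 = 0.945 m from the left end.

x ≈ 0.945 m from the left end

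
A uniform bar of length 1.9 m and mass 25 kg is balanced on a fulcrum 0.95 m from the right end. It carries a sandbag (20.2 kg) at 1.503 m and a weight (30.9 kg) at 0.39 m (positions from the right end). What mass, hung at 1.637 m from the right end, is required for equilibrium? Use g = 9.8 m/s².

m ≈ 8.93 kg

Choose the fulcrum (at 0.95 m from the right end) as the axis so the support reaction has zero arm there.
Beam weight: acts at the fulcrum, moment arm 0 → no torque.
Sandbag: 20.2 × 9.8 = 198 N down at 1.503 m → arm 0.553 m, τ = 198 × 0.553 = 109.5 N·m counterclockwise.
Weight: 30.9 × 9.8 = 302.8 N down at 0.39 m → arm 0.56 m, τ = 302.8 × 0.56 = 169.6 N·m clockwise.
Net moment of known loads = 60.1 N·m clockwise.
An unknown mass m at 1.637 m has arm 0.687 m; its moment is m·g·0.687 counterclockwise.
Setting net torque to zero: m × 9.8 × 0.687 = 60.1 → m = 60.1 / (9.8 × 0.687) = 8.93 kg.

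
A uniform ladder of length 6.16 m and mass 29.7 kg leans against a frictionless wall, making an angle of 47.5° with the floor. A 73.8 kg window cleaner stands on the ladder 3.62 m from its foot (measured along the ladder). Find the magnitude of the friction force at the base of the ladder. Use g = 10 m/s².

Choose the foot of the ladder as the axis so the floor normal and friction both act there and drop out.
Ladder weight 29.7×10 = 297 N acts at 3.08 m along the ladder; its horizontal arm is 3.08·cos47.5° = 2.081 m → τ = 618.1 N·m clockwise.
Window cleaner: 73.8×10 = 738 N at 3.62 m → arm 2.446 m → τ = 1805 N·m clockwise.
Wall normal N acts horizontally at the top; its moment arm is the height L sinθ = 6.16·sin47.5° = 4.542 m, counterclockwise.
Balancing moments: N × 4.542 = 2423, giving N = 533 N.
ΣFx = 0: friction at the foot balances the wall's push, so f = N_wall = 533 N.

f ≈ 533 N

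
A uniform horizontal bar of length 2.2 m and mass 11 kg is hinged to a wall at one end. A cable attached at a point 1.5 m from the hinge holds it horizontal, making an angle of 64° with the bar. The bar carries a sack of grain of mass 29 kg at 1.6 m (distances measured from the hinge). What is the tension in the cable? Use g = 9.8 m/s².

T ≈ 425 N

Take moments about the hinge.
Beam weight: 11 × 9.8 = 107.8 N down at 1.1 m → arm 1.1 m, τ = 107.8 × 1.1 = 118.6 N·m clockwise.
Sack of grain: 29 × 9.8 = 284.2 N down at 1.6 m → arm 1.6 m, τ = 284.2 × 1.6 = 454.7 N·m clockwise.
Total clockwise load moment = 573.3 N·m.
The cable tension T acts at 1.5 m; only its component perpendicular to the bar, T sinθ, produces torque. sin 64° = 0.8988.
For rotational equilibrium, T × 1.5 × 0.8988 = 573.3, so T = 573.3 / 1.348 = 425 N.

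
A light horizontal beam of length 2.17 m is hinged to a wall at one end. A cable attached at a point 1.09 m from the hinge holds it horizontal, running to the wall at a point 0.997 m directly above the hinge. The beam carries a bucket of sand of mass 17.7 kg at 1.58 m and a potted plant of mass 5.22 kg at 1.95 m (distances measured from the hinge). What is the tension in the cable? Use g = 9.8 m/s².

Take moments about the hinge.
Bucket of sand: 17.7 × 9.8 = 173.5 N down at 1.58 m → arm 1.58 m, τ = 173.5 × 1.58 = 274.1 N·m clockwise.
Potted plant: 5.22 × 9.8 = 51.16 N down at 1.95 m → arm 1.95 m, τ = 51.16 × 1.95 = 99.76 N·m clockwise.
Total clockwise load moment = 373.9 N·m.
The cable tension T acts at 1.09 m; only its component perpendicular to the beam, T sinθ, produces torque. sinθ = h/√(h²+d²) = 0.997/√(0.997²+1.09²) = 0.6749.
Στ = 0 ⇒ T × 1.09 × 0.6749 = 373.9 ⇒ T = 373.9 / 0.7356 = 508 N.

T ≈ 508 N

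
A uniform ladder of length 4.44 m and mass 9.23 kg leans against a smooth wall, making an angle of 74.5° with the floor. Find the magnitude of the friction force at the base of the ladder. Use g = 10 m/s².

f ≈ 12.8 N

Take moments about the foot of the ladder.
Ladder weight 9.23×10 = 92.3 N acts at 2.22 m along the ladder; its horizontal arm is 2.22·cos74.5° = 0.5933 m → τ = 54.76 N·m clockwise.
Wall normal N acts horizontally at the top; its moment arm is the height L sinθ = 4.44·sin74.5° = 4.279 m, counterclockwise.
For rotational equilibrium, N × 4.279 = 54.76, so N = 12.8 N.
ΣFx = 0: friction at the foot balances the wall's push, so f = N_wall = 12.8 N.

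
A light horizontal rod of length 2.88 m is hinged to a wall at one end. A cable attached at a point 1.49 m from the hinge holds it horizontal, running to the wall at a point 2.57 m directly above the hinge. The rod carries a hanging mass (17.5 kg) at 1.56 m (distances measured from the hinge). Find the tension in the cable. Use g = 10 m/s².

T ≈ 212 N

Taking torques about the hinge:
Hanging mass: 17.5 × 10 = 175 N down at 1.56 m → arm 1.56 m, τ = 175 × 1.56 = 273 N·m clockwise.
Total clockwise load moment = 273 N·m.
The cable tension T acts at 1.49 m; only its component perpendicular to the rod, T sinθ, produces torque. sinθ = h/√(h²+d²) = 2.57/√(2.57²+1.49²) = 0.8651.
Balancing moments: T × 1.49 × 0.8651 = 273, giving T = 273 / 1.289 = 212 N.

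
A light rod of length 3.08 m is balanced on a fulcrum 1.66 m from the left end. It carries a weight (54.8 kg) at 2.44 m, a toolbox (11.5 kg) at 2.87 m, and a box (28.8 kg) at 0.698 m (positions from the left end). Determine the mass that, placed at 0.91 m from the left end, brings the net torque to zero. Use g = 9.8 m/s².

Taking torques about the fulcrum (at 1.66 m from the left end):
Weight: 54.8 × 9.8 = 537 N down at 2.44 m → arm 0.78 m, τ = 537 × 0.78 = 418.9 N·m clockwise.
Toolbox: 11.5 × 9.8 = 112.7 N down at 2.87 m → arm 1.21 m, τ = 112.7 × 1.21 = 136.4 N·m clockwise.
Box: 28.8 × 9.8 = 282.2 N down at 0.698 m → arm 0.962 m, τ = 282.2 × 0.962 = 271.5 N·m counterclockwise.
Net moment of known loads = 283.8 N·m clockwise.
An unknown mass m at 0.91 m has arm 0.75 m; its moment is m·g·0.75 counterclockwise.
Setting net torque to zero: m × 9.8 × 0.75 = 283.8 → m = 283.8 / (9.8 × 0.75) = 38.6 kg.

m ≈ 38.6 kg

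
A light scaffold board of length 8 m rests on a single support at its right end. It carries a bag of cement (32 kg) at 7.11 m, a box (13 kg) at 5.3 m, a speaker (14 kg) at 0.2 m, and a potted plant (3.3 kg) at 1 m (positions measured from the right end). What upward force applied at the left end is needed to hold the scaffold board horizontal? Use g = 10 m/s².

F ≈ 378 N

Sum moments about the right end (the unknown pivot reaction has zero arm there).
Bag of cement: 32 × 10 = 320 N down at 7.11 m → arm 7.11 m, τ = 320 × 7.11 = 2275 N·m counterclockwise.
Box: 13 × 10 = 130 N down at 5.3 m → arm 5.3 m, τ = 130 × 5.3 = 689 N·m counterclockwise.
Speaker: 14 × 10 = 140 N down at 0.2 m → arm 0.2 m, τ = 140 × 0.2 = 28 N·m counterclockwise.
Potted plant: 3.3 × 10 = 33 N down at 1 m → arm 1 m, τ = 33 × 1 = 33 N·m counterclockwise.
Net moment of the loads = 3025 N·m counterclockwise.
The upward force F acts at the left end, arm 8 m, giving F × 8 clockwise.
Balancing moments: F × 8 = 3025, giving F = 3025 / 8 = 378 N.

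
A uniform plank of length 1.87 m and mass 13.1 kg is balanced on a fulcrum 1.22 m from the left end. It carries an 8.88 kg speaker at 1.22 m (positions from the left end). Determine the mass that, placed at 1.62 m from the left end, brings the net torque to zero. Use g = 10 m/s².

m ≈ 9.33 kg

Sum moments about the fulcrum (at 1.22 m from the left end) (the support reaction has zero arm there).
Beam weight: 13.1 × 10 = 131 N down at 0.935 m → arm 0.285 m, τ = 131 × 0.285 = 37.33 N·m counterclockwise.
Speaker: acts at the fulcrum, moment arm 0 → no torque.
Net moment of known loads = 37.33 N·m counterclockwise.
An unknown mass m at 1.62 m has arm 0.4 m; its moment is m·g·0.4 clockwise.
For rotational equilibrium, m × 10 × 0.4 = 37.33, so m = 37.33 / (10 × 0.4) = 9.33 kg.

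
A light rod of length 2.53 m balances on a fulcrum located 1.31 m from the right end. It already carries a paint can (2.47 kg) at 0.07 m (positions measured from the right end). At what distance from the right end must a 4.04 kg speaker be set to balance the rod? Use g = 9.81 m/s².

x ≈ 2.07 m from the right end

Sum moments about the fulcrum (at 1.31 m from the right end) (the support reaction has zero arm there).
Paint can: 2.47 × 9.81 = 24.23 N down at 0.07 m → arm 1.24 m, τ = 24.23 × 1.24 = 30.05 N·m clockwise.
Net moment of existing loads = 30.05 N·m clockwise.
The speaker weighs 4.04 × 9.81 = 39.63 N and must supply an equal counterclockwise moment, so its lever arm about the fulcrum is 30.05 / 39.63 = 0.758 m.
That puts it at 1.31 + 0.758 = 2.07 m from the right end.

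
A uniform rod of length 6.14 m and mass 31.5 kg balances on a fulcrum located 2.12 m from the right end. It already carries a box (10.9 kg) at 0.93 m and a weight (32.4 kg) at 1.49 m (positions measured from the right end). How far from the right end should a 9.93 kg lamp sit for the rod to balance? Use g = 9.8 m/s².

x ≈ 2.47 m from the right end

Taking torques about the fulcrum (at 2.12 m from the right end):
Beam weight: 31.5 × 9.8 = 308.7 N down at 3.07 m → arm 0.95 m, τ = 308.7 × 0.95 = 293.3 N·m counterclockwise.
Box: 10.9 × 9.8 = 106.8 N down at 0.93 m → arm 1.19 m, τ = 106.8 × 1.19 = 127.1 N·m clockwise.
Weight: 32.4 × 9.8 = 317.5 N down at 1.49 m → arm 0.63 m, τ = 317.5 × 0.63 = 200 N·m clockwise.
Net moment of existing loads = 33.8 N·m clockwise.
The lamp weighs 9.93 × 9.8 = 97.31 N and must supply an equal counterclockwise moment, so its lever arm about the fulcrum is 33.8 / 97.31 = 0.347 m.
That puts it at 2.12 + 0.347 = 2.47 m from the right end.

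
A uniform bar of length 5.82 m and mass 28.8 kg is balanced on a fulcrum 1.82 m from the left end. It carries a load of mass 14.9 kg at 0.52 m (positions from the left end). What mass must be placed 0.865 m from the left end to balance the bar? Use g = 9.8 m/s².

m ≈ 12.6 kg

Sum moments about the fulcrum (at 1.82 m from the left end) (the support reaction has zero arm there).
Beam weight: 28.8 × 9.8 = 282.2 N down at 2.91 m → arm 1.09 m, τ = 282.2 × 1.09 = 307.6 N·m clockwise.
Load: 14.9 × 9.8 = 146 N down at 0.52 m → arm 1.3 m, τ = 146 × 1.3 = 189.8 N·m counterclockwise.
Net moment of known loads = 117.8 N·m clockwise.
An unknown mass m at 0.865 m has arm 0.955 m; its moment is m·g·0.955 counterclockwise.
For rotational equilibrium, m × 9.8 × 0.955 = 117.8, so m = 117.8 / (9.8 × 0.955) = 12.6 kg.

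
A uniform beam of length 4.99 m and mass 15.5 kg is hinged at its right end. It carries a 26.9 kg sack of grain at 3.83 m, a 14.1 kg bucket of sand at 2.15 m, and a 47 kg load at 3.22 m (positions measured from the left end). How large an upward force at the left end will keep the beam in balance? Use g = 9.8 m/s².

F ≈ 379 N

Choose the right end as the axis so the unknown pivot reaction has zero arm there.
Beam weight: 15.5 × 9.8 = 151.9 N down at 2.495 m → arm 2.495 m, τ = 151.9 × 2.495 = 379 N·m counterclockwise.
Sack of grain: 26.9 × 9.8 = 263.6 N down at 3.83 m → arm 1.16 m, τ = 263.6 × 1.16 = 305.8 N·m counterclockwise.
Bucket of sand: 14.1 × 9.8 = 138.2 N down at 2.15 m → arm 2.84 m, τ = 138.2 × 2.84 = 392.5 N·m counterclockwise.
Load: 47 × 9.8 = 460.6 N down at 3.22 m → arm 1.77 m, τ = 460.6 × 1.77 = 815.3 N·m counterclockwise.
Net moment of the loads = 1893 N·m counterclockwise.
The upward force F acts at the left end, arm 4.99 m, giving F × 4.99 clockwise.
Setting net torque to zero: F × 4.99 = 1893 → F = 1893 / 4.99 = 379 N.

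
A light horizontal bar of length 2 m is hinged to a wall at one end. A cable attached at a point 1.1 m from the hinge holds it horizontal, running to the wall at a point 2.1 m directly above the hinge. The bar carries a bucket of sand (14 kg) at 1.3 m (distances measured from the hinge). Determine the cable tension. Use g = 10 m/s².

Choose the hinge as the axis so the unknown hinge reaction has zero arm there.
Bucket of sand: 14 × 10 = 140 N down at 1.3 m → arm 1.3 m, τ = 140 × 1.3 = 182 N·m clockwise.
Total clockwise load moment = 182 N·m.
The cable tension T acts at 1.1 m; only its component perpendicular to the bar, T sinθ, produces torque. sinθ = h/√(h²+d²) = 2.1/√(2.1²+1.1²) = 0.8858.
Setting net torque to zero: T × 1.1 × 0.8858 = 182 → T = 182 / 0.9744 = 187 N.

T ≈ 187 N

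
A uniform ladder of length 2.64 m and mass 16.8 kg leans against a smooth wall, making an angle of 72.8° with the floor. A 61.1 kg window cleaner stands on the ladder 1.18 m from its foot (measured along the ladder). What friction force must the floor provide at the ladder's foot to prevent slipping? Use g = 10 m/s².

f ≈ 111 N

Take moments about the foot of the ladder.
Ladder weight 16.8×10 = 168 N acts at 1.32 m along the ladder; its horizontal arm is 1.32·cos72.8° = 0.3903 m → τ = 65.57 N·m clockwise.
Window cleaner: 61.1×10 = 611 N at 1.18 m → arm 0.3489 m → τ = 213.2 N·m clockwise.
Wall normal N acts horizontally at the top; its moment arm is the height L sinθ = 2.64·sin72.8° = 2.522 m, counterclockwise.
Setting net torque to zero: N × 2.522 = 278.8 → N = 111 N.
ΣFx = 0: friction at the foot balances the wall's push, so f = N_wall = 111 N.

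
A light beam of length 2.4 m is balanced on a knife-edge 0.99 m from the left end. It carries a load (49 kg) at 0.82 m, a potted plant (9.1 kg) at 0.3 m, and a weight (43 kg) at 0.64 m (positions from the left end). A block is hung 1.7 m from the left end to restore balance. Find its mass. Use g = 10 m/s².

m ≈ 41.8 kg

Take moments about the knife-edge (at 0.99 m from the left end).
Load: 49 × 10 = 490 N down at 0.82 m → arm 0.17 m, τ = 490 × 0.17 = 83.3 N·m counterclockwise.
Potted plant: 9.1 × 10 = 91 N down at 0.3 m → arm 0.69 m, τ = 91 × 0.69 = 62.79 N·m counterclockwise.
Weight: 43 × 10 = 430 N down at 0.64 m → arm 0.35 m, τ = 430 × 0.35 = 150.5 N·m counterclockwise.
Net moment of known loads = 296.6 N·m counterclockwise.
An unknown mass m at 1.7 m has arm 0.71 m; its moment is m·g·0.71 clockwise.
Στ = 0 ⇒ m × 10 × 0.71 = 296.6 ⇒ m = 296.6 / (10 × 0.71) = 41.8 kg.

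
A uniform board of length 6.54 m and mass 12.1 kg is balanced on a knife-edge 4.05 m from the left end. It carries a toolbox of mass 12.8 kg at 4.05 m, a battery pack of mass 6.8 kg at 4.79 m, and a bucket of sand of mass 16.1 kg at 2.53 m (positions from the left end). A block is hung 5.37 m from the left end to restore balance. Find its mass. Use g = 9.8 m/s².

About the knife-edge (at 4.05 m from the left end):
Beam weight: 12.1 × 9.8 = 118.6 N down at 3.27 m → arm 0.78 m, τ = 118.6 × 0.78 = 92.51 N·m counterclockwise.
Toolbox: acts at the knife-edge, moment arm 0 → no torque.
Battery pack: 6.8 × 9.8 = 66.64 N down at 4.79 m → arm 0.74 m, τ = 66.64 × 0.74 = 49.31 N·m clockwise.
Bucket of sand: 16.1 × 9.8 = 157.8 N down at 2.53 m → arm 1.52 m, τ = 157.8 × 1.52 = 239.9 N·m counterclockwise.
Net moment of known loads = 283.1 N·m counterclockwise.
An unknown mass m at 5.37 m has arm 1.32 m; its moment is m·g·1.32 clockwise.
Setting net torque to zero: m × 9.8 × 1.32 = 283.1 → m = 283.1 / (9.8 × 1.32) = 21.9 kg.

m ≈ 21.9 kg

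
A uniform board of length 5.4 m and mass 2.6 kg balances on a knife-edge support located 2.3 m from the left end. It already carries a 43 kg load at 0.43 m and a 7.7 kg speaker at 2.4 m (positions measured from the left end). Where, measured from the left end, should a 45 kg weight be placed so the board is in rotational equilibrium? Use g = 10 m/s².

x ≈ 4.05 m from the left end

Choose the knife-edge support (at 2.3 m from the left end) as the axis so the support reaction has zero arm there.
Beam weight: 2.6 × 10 = 26 N down at 2.7 m → arm 0.4 m, τ = 26 × 0.4 = 10.4 N·m clockwise.
Load: 43 × 10 = 430 N down at 0.43 m → arm 1.87 m, τ = 430 × 1.87 = 804.1 N·m counterclockwise.
Speaker: 7.7 × 10 = 77 N down at 2.4 m → arm 0.1 m, τ = 77 × 0.1 = 7.7 N·m clockwise.
Net moment of existing loads = 786 N·m counterclockwise.
The weight weighs 45 × 10 = 450 N and must supply an equal clockwise moment, so its lever arm about the knife-edge support is 786 / 450 = 1.75 m.
That puts it at 2.3 + 1.75 = 4.05 m from the left end.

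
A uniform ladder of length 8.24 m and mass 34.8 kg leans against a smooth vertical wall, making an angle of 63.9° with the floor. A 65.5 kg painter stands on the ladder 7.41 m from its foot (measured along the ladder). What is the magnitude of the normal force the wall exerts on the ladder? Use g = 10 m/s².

Sum moments about the foot of the ladder (the floor normal and friction both act there and drop out).
Ladder weight 34.8×10 = 348 N acts at 4.12 m along the ladder; its horizontal arm is 4.12·cos63.9° = 1.813 m → τ = 630.9 N·m clockwise.
Painter: 65.5×10 = 655 N at 7.41 m → arm 3.26 m → τ = 2135 N·m clockwise.
Wall normal N acts horizontally at the top; its moment arm is the height L sinθ = 8.24·sin63.9° = 7.4 m, counterclockwise.
Στ = 0 ⇒ N × 7.4 = 2766 ⇒ N = 374 N.

N_wall ≈ 374 N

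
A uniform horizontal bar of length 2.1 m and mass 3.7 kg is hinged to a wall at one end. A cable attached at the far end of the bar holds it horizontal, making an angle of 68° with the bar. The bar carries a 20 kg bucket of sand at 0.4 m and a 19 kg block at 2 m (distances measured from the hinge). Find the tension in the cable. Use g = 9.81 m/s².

Taking torques about the hinge:
Beam weight: 3.7 × 9.81 = 36.3 N down at 1.05 m → arm 1.05 m, τ = 36.3 × 1.05 = 38.12 N·m clockwise.
Bucket of sand: 20 × 9.81 = 196.2 N down at 0.4 m → arm 0.4 m, τ = 196.2 × 0.4 = 78.48 N·m clockwise.
Block: 19 × 9.81 = 186.4 N down at 2 m → arm 2 m, τ = 186.4 × 2 = 372.8 N·m clockwise.
Total clockwise load moment = 489.4 N·m.
The cable tension T acts at 2.1 m; only its component perpendicular to the bar, T sinθ, produces torque. sin 68° = 0.9272.
For rotational equilibrium, T × 2.1 × 0.9272 = 489.4, so T = 489.4 / 1.947 = 251 N.

T ≈ 251 N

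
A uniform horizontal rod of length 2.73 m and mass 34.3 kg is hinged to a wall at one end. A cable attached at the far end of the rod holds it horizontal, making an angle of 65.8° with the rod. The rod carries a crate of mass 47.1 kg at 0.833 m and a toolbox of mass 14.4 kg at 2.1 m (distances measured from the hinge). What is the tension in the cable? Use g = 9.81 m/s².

T ≈ 458 N

Taking torques about the hinge:
Beam weight: 34.3 × 9.81 = 336.5 N down at 1.365 m → arm 1.365 m, τ = 336.5 × 1.365 = 459.3 N·m clockwise.
Crate: 47.1 × 9.81 = 462.1 N down at 0.833 m → arm 0.833 m, τ = 462.1 × 0.833 = 384.9 N·m clockwise.
Toolbox: 14.4 × 9.81 = 141.3 N down at 2.1 m → arm 2.1 m, τ = 141.3 × 2.1 = 296.7 N·m clockwise.
Total clockwise load moment = 1141 N·m.
The cable tension T acts at 2.73 m; only its component perpendicular to the rod, T sinθ, produces torque. sin 65.8° = 0.9121.
Στ = 0 ⇒ T × 2.73 × 0.9121 = 1141 ⇒ T = 1141 / 2.49 = 458 N.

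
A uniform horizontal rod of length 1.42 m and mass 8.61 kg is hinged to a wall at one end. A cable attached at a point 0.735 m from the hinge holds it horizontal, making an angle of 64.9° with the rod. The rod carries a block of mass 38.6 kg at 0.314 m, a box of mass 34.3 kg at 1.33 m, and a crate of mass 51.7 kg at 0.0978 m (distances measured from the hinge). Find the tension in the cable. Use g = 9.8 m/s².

Take moments about the hinge.
Beam weight: 8.61 × 9.8 = 84.38 N down at 0.71 m → arm 0.71 m, τ = 84.38 × 0.71 = 59.91 N·m clockwise.
Block: 38.6 × 9.8 = 378.3 N down at 0.314 m → arm 0.314 m, τ = 378.3 × 0.314 = 118.8 N·m clockwise.
Box: 34.3 × 9.8 = 336.1 N down at 1.33 m → arm 1.33 m, τ = 336.1 × 1.33 = 447 N·m clockwise.
Crate: 51.7 × 9.8 = 506.7 N down at 0.0978 m → arm 0.0978 m, τ = 506.7 × 0.0978 = 49.56 N·m clockwise.
Total clockwise load moment = 675.3 N·m.
The cable tension T acts at 0.735 m; only its component perpendicular to the rod, T sinθ, produces torque. sin 64.9° = 0.9056.
For rotational equilibrium, T × 0.735 × 0.9056 = 675.3, so T = 675.3 / 0.6656 = 1010 N.

T ≈ 1010 N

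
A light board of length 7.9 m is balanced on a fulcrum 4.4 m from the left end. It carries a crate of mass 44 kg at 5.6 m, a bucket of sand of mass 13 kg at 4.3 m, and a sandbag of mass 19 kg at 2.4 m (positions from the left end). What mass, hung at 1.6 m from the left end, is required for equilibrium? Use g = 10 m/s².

Choose the fulcrum (at 4.4 m from the left end) as the axis so the support reaction has zero arm there.
Crate: 44 × 10 = 440 N down at 5.6 m → arm 1.2 m, τ = 440 × 1.2 = 528 N·m clockwise.
Bucket of sand: 13 × 10 = 130 N down at 4.3 m → arm 0.1 m, τ = 130 × 0.1 = 13 N·m counterclockwise.
Sandbag: 19 × 10 = 190 N down at 2.4 m → arm 2 m, τ = 190 × 2 = 380 N·m counterclockwise.
Net moment of known loads = 135 N·m clockwise.
An unknown mass m at 1.6 m has arm 2.8 m; its moment is m·g·2.8 counterclockwise.
Balancing moments: m × 10 × 2.8 = 135, giving m = 135 / (10 × 2.8) = 4.82 kg.

m ≈ 4.82 kg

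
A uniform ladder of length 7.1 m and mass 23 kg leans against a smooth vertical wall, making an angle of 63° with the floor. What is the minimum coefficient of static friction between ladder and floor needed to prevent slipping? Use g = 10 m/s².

About the foot of the ladder:
Ladder weight 23×10 = 230 N acts at 3.55 m along the ladder; its horizontal arm is 3.55·cos63° = 1.612 m → τ = 370.8 N·m clockwise.
Wall normal N acts horizontally at the top; its moment arm is the height L sinθ = 7.1·sin63° = 6.326 m, counterclockwise.
Balancing moments: N × 6.326 = 370.8, giving N = 58.62 N.
ΣFx = 0 ⇒ f = N_wall = 58.62 N. ΣFy = 0 ⇒ N_floor = 230 N.
μ_min = f / N_floor = 58.62 / 230 = 0.255.

μ_min ≈ 0.255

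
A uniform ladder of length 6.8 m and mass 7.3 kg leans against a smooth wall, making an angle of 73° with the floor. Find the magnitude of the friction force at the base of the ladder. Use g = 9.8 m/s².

f ≈ 10.9 N

Taking torques about the foot of the ladder:
Ladder weight 7.3×9.8 = 71.54 N acts at 3.4 m along the ladder; its horizontal arm is 3.4·cos73° = 0.9941 m → τ = 71.12 N·m clockwise.
Wall normal N acts horizontally at the top; its moment arm is the height L sinθ = 6.8·sin73° = 6.503 m, counterclockwise.
Setting net torque to zero: N × 6.503 = 71.12 → N = 10.9 N.
ΣFx = 0: friction at the foot balances the wall's push, so f = N_wall = 10.9 N.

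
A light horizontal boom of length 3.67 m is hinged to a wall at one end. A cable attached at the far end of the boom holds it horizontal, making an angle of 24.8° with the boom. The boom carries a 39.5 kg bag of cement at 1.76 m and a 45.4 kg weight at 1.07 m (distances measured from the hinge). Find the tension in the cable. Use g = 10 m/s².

About the hinge:
Bag of cement: 39.5 × 10 = 395 N down at 1.76 m → arm 1.76 m, τ = 395 × 1.76 = 695.2 N·m clockwise.
Weight: 45.4 × 10 = 454 N down at 1.07 m → arm 1.07 m, τ = 454 × 1.07 = 485.8 N·m clockwise.
Total clockwise load moment = 1181 N·m.
The cable tension T acts at 3.67 m; only its component perpendicular to the boom, T sinθ, produces torque. sin 24.8° = 0.4195.
For rotational equilibrium, T × 3.67 × 0.4195 = 1181, so T = 1181 / 1.54 = 767 N.

T ≈ 767 N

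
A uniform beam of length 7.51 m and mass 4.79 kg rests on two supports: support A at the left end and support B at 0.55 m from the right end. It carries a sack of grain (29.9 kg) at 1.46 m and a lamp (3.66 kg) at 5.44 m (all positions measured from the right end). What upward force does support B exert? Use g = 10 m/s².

About support A:
Beam weight: 4.79 × 10 = 47.9 N down at 3.755 m → arm 3.755 m, τ = 47.9 × 3.755 = 179.9 N·m clockwise.
Sack of grain: 29.9 × 10 = 299 N down at 1.46 m → arm 6.05 m, τ = 299 × 6.05 = 1809 N·m clockwise.
Lamp: 3.66 × 10 = 36.6 N down at 5.44 m → arm 2.07 m, τ = 36.6 × 2.07 = 75.76 N·m clockwise.
Net load moment about support A = 2065 N·m clockwise.
Reaction R at support B is upward at 0.55 m, arm 6.96 m → moment R × 6.96 counterclockwise.
Balancing moments: R × 6.96 = 2065, giving R = 297 N.

R_B ≈ 297 N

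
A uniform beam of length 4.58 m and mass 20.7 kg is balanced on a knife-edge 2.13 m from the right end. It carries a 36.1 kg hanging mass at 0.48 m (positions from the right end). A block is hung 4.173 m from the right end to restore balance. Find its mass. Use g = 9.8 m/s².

m ≈ 27.5 kg

Sum moments about the knife-edge (at 2.13 m from the right end) (the support reaction has zero arm there).
Beam weight: 20.7 × 9.8 = 202.9 N down at 2.29 m → arm 0.16 m, τ = 202.9 × 0.16 = 32.46 N·m counterclockwise.
Hanging mass: 36.1 × 9.8 = 353.8 N down at 0.48 m → arm 1.65 m, τ = 353.8 × 1.65 = 583.8 N·m clockwise.
Net moment of known loads = 551.3 N·m clockwise.
An unknown mass m at 4.173 m has arm 2.043 m; its moment is m·g·2.043 counterclockwise.
For rotational equilibrium, m × 9.8 × 2.043 = 551.3, so m = 551.3 / (9.8 × 2.043) = 27.5 kg.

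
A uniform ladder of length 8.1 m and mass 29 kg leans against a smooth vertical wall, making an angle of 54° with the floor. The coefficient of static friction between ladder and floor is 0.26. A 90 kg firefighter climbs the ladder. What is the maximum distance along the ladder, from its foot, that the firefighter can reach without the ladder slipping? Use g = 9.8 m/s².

d ≈ 2.53 m

Choose the foot of the ladder as the axis so the floor normal and friction both act there and drop out.
Ladder weight 29×9.8 = 284.2 N acts at 4.05 m along the ladder; its horizontal arm is 4.05·cos54° = 2.381 m → τ = 676.7 N·m clockwise.
Firefighter weight 90×9.8 = 882 N at distance d → arm d·cos54° → τ = 882·d·0.5878 clockwise.
Wall normal N at the top has arm L sinθ = 6.553 m counterclockwise, so Στ = 0 gives N·6.553 = 676.7 + 518.4·d.
ΣFy = 0 ⇒ N_floor = 1166 N, so the maximum friction is μ_s·N_floor = 0.26×1166 = 303.2 N. ΣFx = 0 ⇒ N_wall = f, so at the slipping point N = 303.2 N.
Substituting: 303.2×6.553 = 676.7 + 518.4·d ⇒ d = (1987 − 676.7) / 518.4 = 2.53 m.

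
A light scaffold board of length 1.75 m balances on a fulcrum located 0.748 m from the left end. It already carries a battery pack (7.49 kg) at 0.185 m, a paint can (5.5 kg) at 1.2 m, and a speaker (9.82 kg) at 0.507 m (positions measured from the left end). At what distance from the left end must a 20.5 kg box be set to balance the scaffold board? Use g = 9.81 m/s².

x ≈ 0.948 m from the left end

About the fulcrum (at 0.748 m from the left end):
Battery pack: 7.49 × 9.81 = 73.48 N down at 0.185 m → arm 0.563 m, τ = 73.48 × 0.563 = 41.37 N·m counterclockwise.
Paint can: 5.5 × 9.81 = 53.96 N down at 1.2 m → arm 0.452 m, τ = 53.96 × 0.452 = 24.39 N·m clockwise.
Speaker: 9.82 × 9.81 = 96.33 N down at 0.507 m → arm 0.241 m, τ = 96.33 × 0.241 = 23.22 N·m counterclockwise.
Net moment of existing loads = 40.2 N·m counterclockwise.
The box weighs 20.5 × 9.81 = 201.1 N and must supply an equal clockwise moment, so its lever arm about the fulcrum is 40.2 / 201.1 = 0.2 m.
That puts it at 0.748 + 0.2 = 0.948 m from the left end.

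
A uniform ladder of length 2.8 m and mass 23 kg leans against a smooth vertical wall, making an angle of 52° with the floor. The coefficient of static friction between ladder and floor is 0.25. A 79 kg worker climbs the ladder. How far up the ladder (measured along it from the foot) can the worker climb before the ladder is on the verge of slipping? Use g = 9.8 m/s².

d ≈ 0.749 m

Choose the foot of the ladder as the axis so the floor normal and friction both act there and drop out.
Ladder weight 23×9.8 = 225.4 N acts at 1.4 m along the ladder; its horizontal arm is 1.4·cos52° = 0.8619 m → τ = 194.3 N·m clockwise.
Worker weight 79×9.8 = 774.2 N at distance d → arm d·cos52° → τ = 774.2·d·0.6157 clockwise.
Wall normal N at the top has arm L sinθ = 2.206 m counterclockwise, so Στ = 0 gives N·2.206 = 194.3 + 476.7·d.
ΣFy = 0 ⇒ N_floor = 999.6 N, so the maximum friction is μ_s·N_floor = 0.25×999.6 = 249.9 N. ΣFx = 0 ⇒ N_wall = f, so at the slipping point N = 249.9 N.
Substituting: 249.9×2.206 = 194.3 + 476.7·d ⇒ d = (551.3 − 194.3) / 476.7 = 0.749 m.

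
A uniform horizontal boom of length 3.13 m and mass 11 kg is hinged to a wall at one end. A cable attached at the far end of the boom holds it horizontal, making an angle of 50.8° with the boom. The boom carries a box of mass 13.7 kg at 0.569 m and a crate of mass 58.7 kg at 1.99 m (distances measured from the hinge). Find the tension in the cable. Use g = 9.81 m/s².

Take moments about the hinge.
Beam weight: 11 × 9.81 = 107.9 N down at 1.565 m → arm 1.565 m, τ = 107.9 × 1.565 = 168.9 N·m clockwise.
Box: 13.7 × 9.81 = 134.4 N down at 0.569 m → arm 0.569 m, τ = 134.4 × 0.569 = 76.47 N·m clockwise.
Crate: 58.7 × 9.81 = 575.8 N down at 1.99 m → arm 1.99 m, τ = 575.8 × 1.99 = 1146 N·m clockwise.
Total clockwise load moment = 1391 N·m.
The cable tension T acts at 3.13 m; only its component perpendicular to the boom, T sinθ, produces torque. sin 50.8° = 0.7749.
Balancing moments: T × 3.13 × 0.7749 = 1391, giving T = 1391 / 2.425 = 574 N.

T ≈ 574 N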